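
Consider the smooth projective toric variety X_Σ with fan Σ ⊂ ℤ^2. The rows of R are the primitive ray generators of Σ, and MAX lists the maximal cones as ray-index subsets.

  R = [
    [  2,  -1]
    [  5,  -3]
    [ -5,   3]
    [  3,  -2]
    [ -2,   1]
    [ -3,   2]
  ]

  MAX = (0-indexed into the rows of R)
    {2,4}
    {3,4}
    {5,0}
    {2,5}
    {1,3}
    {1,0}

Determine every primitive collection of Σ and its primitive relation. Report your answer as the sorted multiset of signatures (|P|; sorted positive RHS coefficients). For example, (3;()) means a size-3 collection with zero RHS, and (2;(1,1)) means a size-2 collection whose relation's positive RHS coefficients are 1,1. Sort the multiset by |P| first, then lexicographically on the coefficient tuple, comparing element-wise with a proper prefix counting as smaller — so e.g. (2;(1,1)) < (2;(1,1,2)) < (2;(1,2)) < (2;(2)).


Δ(Σ) — 6 vertices, 9 min non-faces:

  P = {0,4}:  v_{0} + v_{4} = 0 ; sig = (2;())
  P = {1,2}:  v_{1} + v_{2} = 0 ; sig = (2;())
  P = {3,5}:  v_{3} + v_{5} = 0 ; sig = (2;())
  P = {0,2}:  v_{0} + v_{2} = v_{5} ; sig = (2;(1))
  P = {0,3}:  v_{0} + v_{3} = v_{1} ; sig = (2;(1))
  P = {1,4}:  v_{1} + v_{4} = v_{3} ; sig = (2;(1))
  P = {1,5}:  v_{1} + v_{5} = v_{0} ; sig = (2;(1))
  P = {2,3}:  v_{2} + v_{3} = v_{4} ; sig = (2;(1))
  P = {4,5}:  v_{4} + v_{5} = v_{2} ; sig = (2;(1))

so the primitive-relation signature multiset is
    (2;())
    (2;())
    (2;())
    (2;(1))
    (2;(1))
    (2;(1))
    (2;(1))
    (2;(1))
    (2;(1))


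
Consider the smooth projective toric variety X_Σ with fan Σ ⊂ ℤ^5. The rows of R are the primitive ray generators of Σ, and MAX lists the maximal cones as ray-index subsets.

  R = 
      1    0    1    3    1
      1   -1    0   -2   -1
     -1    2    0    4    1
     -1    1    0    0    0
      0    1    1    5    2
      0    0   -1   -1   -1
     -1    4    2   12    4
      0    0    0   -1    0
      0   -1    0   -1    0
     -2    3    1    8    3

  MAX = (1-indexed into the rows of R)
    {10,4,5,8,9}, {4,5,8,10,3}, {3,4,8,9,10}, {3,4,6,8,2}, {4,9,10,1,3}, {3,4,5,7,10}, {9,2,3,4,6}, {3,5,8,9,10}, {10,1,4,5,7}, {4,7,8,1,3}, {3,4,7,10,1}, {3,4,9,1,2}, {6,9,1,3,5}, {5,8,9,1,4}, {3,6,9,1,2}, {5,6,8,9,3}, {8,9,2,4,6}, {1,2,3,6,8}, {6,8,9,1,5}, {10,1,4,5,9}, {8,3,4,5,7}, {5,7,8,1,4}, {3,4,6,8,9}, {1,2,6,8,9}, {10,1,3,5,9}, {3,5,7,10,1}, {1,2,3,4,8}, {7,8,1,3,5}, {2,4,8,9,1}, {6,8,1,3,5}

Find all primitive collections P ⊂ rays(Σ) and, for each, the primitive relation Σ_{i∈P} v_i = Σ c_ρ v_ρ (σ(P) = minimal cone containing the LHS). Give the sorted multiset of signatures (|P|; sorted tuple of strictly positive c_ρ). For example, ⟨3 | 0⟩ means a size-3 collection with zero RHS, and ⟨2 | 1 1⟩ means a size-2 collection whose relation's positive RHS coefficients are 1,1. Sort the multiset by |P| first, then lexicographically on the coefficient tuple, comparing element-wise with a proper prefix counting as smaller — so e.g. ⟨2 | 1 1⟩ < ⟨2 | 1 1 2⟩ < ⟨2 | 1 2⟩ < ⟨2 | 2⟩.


Primitive collections (14):

  P = {2,5}:  v_{2} + v_{5} = v_{1} — sig = ⟨2 | 1⟩
  P = {7,9}:  v_{7} + v_{9} = v_{1} + v_{10} — sig = ⟨2 | 1 1⟩
  P = {2,10}:  v_{2} + v_{10} = v_{1} + v_{3} + v_{4} + v_{9} — sig = ⟨2 | 1 1 1 1⟩
  P = {2,7}:  v_{2} + v_{7} = 2·v_{1} + v_{3} + v_{4} — sig = ⟨2 | 1 1 2⟩
  P = {6,7}:  v_{6} + v_{7} = v_{1} + 2·v_{3} — sig = ⟨2 | 1 2⟩
  P = {6,10}:  v_{6} + v_{10} = 2·v_{3} + v_{9} — sig = ⟨2 | 1 2⟩
  P = {4,5,6}:  v_{4} + v_{5} + v_{6} = v_{3} — sig = ⟨3 | 1⟩
  P = {1,4,6}:  v_{1} + v_{4} + v_{6} = v_{2} + v_{3} — sig = ⟨3 | 1 1⟩
  P = {1,8,10}:  v_{1} + v_{8} + v_{10} = v_{4} + 2·v_{5} — sig = ⟨3 | 1 2⟩
  P = {7,8,10}:  v_{7} + v_{8} + v_{10} = v_{3} + 2·v_{4} + 3·v_{5} — sig = ⟨3 | 1 2 3⟩
  P = {2,3,8,9}:  v_{2} + v_{3} + v_{8} + v_{9} = 0 — sig = ⟨4 | 0⟩
  P = {1,3,4,5}:  v_{1} + v_{3} + v_{4} + v_{5} = v_{7} — sig = ⟨4 | 1⟩
  P = {1,3,8,9}:  v_{1} + v_{3} + v_{8} + v_{9} = v_{5} — sig = ⟨4 | 1⟩
  P = {3,4,5,9}:  v_{3} + v_{4} + v_{5} + v_{9} = v_{10} — sig = ⟨4 | 1⟩

so the primitive-relation signature multiset is
{ ⟨2 | 1⟩,  ⟨2 | 1 1⟩,  ⟨2 | 1 1 1 1⟩,  ⟨2 | 1 1 2⟩,  ⟨2 | 1 2⟩ ×2,  ⟨3 | 1⟩,  ⟨3 | 1 1⟩,  ⟨3 | 1 2⟩,  ⟨3 | 1 2 3⟩,  ⟨4 | 0⟩,  ⟨4 | 1⟩ ×3 }


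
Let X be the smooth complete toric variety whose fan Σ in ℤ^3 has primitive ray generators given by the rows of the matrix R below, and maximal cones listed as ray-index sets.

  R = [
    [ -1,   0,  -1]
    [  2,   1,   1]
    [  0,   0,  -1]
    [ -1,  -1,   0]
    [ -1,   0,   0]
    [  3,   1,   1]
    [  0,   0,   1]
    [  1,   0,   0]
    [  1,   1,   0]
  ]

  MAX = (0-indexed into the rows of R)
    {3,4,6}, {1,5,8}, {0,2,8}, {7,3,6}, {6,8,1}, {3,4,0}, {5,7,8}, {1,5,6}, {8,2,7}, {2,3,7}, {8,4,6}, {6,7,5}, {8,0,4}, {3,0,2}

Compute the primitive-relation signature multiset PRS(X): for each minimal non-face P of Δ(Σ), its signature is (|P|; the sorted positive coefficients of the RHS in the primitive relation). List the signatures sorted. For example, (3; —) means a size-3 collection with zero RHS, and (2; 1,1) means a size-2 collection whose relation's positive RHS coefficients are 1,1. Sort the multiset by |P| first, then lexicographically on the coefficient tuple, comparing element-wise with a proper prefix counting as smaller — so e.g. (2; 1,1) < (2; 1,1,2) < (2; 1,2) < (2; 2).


Σ has 17 primitive collections:

  P = {2,6}:  v_{2} + v_{6} = 0  ⟹  sig = (2; —)
  P = {3,8}:  v_{3} + v_{8} = 0  ⟹  sig = (2; —)
  P = {4,7}:  v_{4} + v_{7} = 0  ⟹  sig = (2; —)
  P = {0,1}:  v_{0} + v_{1} = v_{8}  ⟹  sig = (2; 1)
  P = {0,6}:  v_{0} + v_{6} = v_{4}  ⟹  sig = (2; 1)
  P = {0,7}:  v_{0} + v_{7} = v_{2}  ⟹  sig = (2; 1)
  P = {1,7}:  v_{1} + v_{7} = v_{5}  ⟹  sig = (2; 1)
  P = {2,4}:  v_{2} + v_{4} = v_{0}  ⟹  sig = (2; 1)
  P = {4,5}:  v_{4} + v_{5} = v_{1}  ⟹  sig = (2; 1)
  P = {0,5}:  v_{0} + v_{5} = v_{7} + v_{8}  ⟹  sig = (2; 1,1)
  P = {1,2}:  v_{1} + v_{2} = v_{7} + v_{8}  ⟹  sig = (2; 1,1)
  P = {1,3}:  v_{1} + v_{3} = v_{6} + v_{7}  ⟹  sig = (2; 1,1)
  P = {1,4}:  v_{1} + v_{4} = v_{6} + v_{8}  ⟹  sig = (2; 1,1)
  P = {2,5}:  v_{2} + v_{5} = 2·v_{7} + v_{8}  ⟹  sig = (2; 1,2)
  P = {3,5}:  v_{3} + v_{5} = v_{6} + 2·v_{7}  ⟹  sig = (2; 1,2)
  P = {6,7,8}:  v_{6} + v_{7} + v_{8} = v_{1}  ⟹  sig = (3; 1)
  P = {5,6,8}:  v_{5} + v_{6} + v_{8} = 2·v_{1}  ⟹  sig = (3; 2)

Signatures (|P|; sorted positive RHS coefficients), sorted:
[(2; —), (2; —), (2; —), (2; 1), (2; 1), (2; 1), (2; 1), (2; 1), (2; 1), (2; 1,1), (2; 1,1), (2; 1,1), (2; 1,1), (2; 1,2), (2; 1,2), (3; 1), (3; 2)]


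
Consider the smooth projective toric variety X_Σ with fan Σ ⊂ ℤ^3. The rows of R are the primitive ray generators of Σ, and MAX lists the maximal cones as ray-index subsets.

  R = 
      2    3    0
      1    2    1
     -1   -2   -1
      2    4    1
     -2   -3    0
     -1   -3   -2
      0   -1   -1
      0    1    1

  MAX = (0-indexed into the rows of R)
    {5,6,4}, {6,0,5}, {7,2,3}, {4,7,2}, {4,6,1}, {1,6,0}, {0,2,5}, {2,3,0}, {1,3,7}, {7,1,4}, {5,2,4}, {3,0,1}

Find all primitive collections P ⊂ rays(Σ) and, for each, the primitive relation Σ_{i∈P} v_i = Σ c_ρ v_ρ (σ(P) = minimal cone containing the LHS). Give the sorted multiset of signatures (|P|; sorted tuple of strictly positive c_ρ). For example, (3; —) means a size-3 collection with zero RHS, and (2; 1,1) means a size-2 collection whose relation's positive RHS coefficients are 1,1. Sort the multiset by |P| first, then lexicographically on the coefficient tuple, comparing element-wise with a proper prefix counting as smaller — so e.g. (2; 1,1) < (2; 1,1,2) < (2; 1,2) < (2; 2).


10 minimal non-faces of Δ(Σ) (on 8 rays):

  {0,4}:  v_{0} + v_{4} = 0 ; sig = (2; —)
  {1,2}:  v_{1} + v_{2} = 0 ; sig = (2; —)
  {6,7}:  v_{6} + v_{7} = 0 ; sig = (2; —)
  {0,7}:  v_{0} + v_{7} = v_{3} ; sig = (2; 1)
  {1,5}:  v_{1} + v_{5} = v_{6} ; sig = (2; 1)
  {2,6}:  v_{2} + v_{6} = v_{5} ; sig = (2; 1)
  {3,4}:  v_{3} + v_{4} = v_{7} ; sig = (2; 1)
  {3,6}:  v_{3} + v_{6} = v_{0} ; sig = (2; 1)
  {5,7}:  v_{5} + v_{7} = v_{2} ; sig = (2; 1)
  {3,5}:  v_{3} + v_{5} = v_{0} + v_{2} ; sig = (2; 1,1)

Hence PRS(X_Σ) =
    (2; —)
    (2; —)
    (2; —)
    (2; 1)
    (2; 1)
    (2; 1)
    (2; 1)
    (2; 1)
    (2; 1)
    (2; 1,1)


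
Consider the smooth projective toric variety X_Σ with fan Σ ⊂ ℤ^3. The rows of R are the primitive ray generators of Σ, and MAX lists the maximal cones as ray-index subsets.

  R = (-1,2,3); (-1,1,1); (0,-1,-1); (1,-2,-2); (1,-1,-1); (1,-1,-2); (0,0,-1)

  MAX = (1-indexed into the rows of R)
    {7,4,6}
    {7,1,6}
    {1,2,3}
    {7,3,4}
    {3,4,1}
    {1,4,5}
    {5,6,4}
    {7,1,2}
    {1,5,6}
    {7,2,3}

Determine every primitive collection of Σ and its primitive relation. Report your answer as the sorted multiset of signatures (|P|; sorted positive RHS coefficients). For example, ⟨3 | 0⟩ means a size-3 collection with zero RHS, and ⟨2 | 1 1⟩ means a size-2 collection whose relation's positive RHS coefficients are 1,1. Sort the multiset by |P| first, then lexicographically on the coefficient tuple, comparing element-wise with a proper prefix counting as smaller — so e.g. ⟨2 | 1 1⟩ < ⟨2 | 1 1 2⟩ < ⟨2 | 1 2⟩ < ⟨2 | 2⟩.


9 collections generate NE(X_Σ); each relation:

  • {2,5}:  v_{2} + v_{5} = 0  →  sig = ⟨2 | 0⟩
  • {2,4}:  v_{2} + v_{4} = v_{3}  →  sig = ⟨2 | 1⟩
  • {2,6}:  v_{2} + v_{6} = v_{7}  →  sig = ⟨2 | 1⟩
  • {3,5}:  v_{3} + v_{5} = v_{4}  →  sig = ⟨2 | 1⟩
  • {5,7}:  v_{5} + v_{7} = v_{6}  →  sig = ⟨2 | 1⟩
  • {3,6}:  v_{3} + v_{6} = v_{4} + v_{7}  →  sig = ⟨2 | 1 1⟩
  • {1,4,7}:  v_{1} + v_{4} + v_{7} = 0  →  sig = ⟨3 | 0⟩
  • {1,3,7}:  v_{1} + v_{3} + v_{7} = v_{2}  →  sig = ⟨3 | 1⟩
  • {1,4,6}:  v_{1} + v_{4} + v_{6} = v_{5}  →  sig = ⟨3 | 1⟩

Hence PRS(X_Σ) =
[⟨2 | 0⟩, ⟨2 | 1⟩, ⟨2 | 1⟩, ⟨2 | 1⟩, ⟨2 | 1⟩, ⟨2 | 1 1⟩, ⟨3 | 0⟩, ⟨3 | 1⟩, ⟨3 | 1⟩]


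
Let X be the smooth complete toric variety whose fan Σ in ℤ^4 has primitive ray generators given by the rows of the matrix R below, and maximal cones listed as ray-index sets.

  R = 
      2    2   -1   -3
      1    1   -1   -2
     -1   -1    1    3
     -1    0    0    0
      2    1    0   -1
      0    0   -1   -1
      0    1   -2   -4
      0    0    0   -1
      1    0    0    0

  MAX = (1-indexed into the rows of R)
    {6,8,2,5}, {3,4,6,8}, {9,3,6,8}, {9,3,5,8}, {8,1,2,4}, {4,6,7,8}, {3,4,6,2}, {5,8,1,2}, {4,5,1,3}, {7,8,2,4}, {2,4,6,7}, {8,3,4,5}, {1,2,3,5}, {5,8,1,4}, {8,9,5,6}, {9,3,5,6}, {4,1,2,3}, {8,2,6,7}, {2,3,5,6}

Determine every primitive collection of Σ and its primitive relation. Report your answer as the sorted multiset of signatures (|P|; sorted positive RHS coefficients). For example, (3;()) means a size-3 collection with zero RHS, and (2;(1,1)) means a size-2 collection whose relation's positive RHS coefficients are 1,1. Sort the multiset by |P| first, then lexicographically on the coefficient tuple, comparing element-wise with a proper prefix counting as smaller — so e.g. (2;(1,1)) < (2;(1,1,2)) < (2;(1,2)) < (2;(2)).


Δ(Σ) — 9 vertices, 14 min non-faces:

  • {4,9}:  v_{4} + v_{9} = 0  so sig = (2;())
  • {1,9}:  v_{1} + v_{9} = v_{2} + v_{5}  so sig = (2;(1,1))
  • {2,9}:  v_{2} + v_{9} = v_{5} + v_{6}  so sig = (2;(1,1))
  • {3,7}:  v_{3} + v_{7} = v_{4} + v_{6}  so sig = (2;(1,1))
  • {7,9}:  v_{7} + v_{9} = v_{2} + v_{6} + v_{8}  so sig = (2;(1,1,1))
  • {1,7}:  v_{1} + v_{7} = 3·v_{2} + v_{4} + v_{8}  so sig = (2;(1,1,3))
  • {5,7}:  v_{5} + v_{7} = 2·v_{2} + v_{8}  so sig = (2;(1,2))
  • {1,6}:  v_{1} + v_{6} = 2·v_{2}  so sig = (2;(2))
  • {2,3,8}:  v_{2} + v_{3} + v_{8} = 0  so sig = (3;())
  • {2,4,5}:  v_{2} + v_{4} + v_{5} = v_{1}  so sig = (3;(1))
  • {4,5,6}:  v_{4} + v_{5} + v_{6} = v_{2}  so sig = (3;(1))
  • {1,3,8}:  v_{1} + v_{3} + v_{8} = v_{4} + v_{5}  so sig = (3;(1,1))
  • {2,4,6,8}:  v_{2} + v_{4} + v_{6} + v_{8} = v_{7}  so sig = (4;(1))
  • {3,5,6,8}:  v_{3} + v_{5} + v_{6} + v_{8} = v_{9}  so sig = (4;(1))

so the primitive-relation signature multiset is
    (2;())
    (2;(1,1))
    (2;(1,1))
    (2;(1,1))
    (2;(1,1,1))
    (2;(1,1,3))
    (2;(1,2))
    (2;(2))
    (3;())
    (3;(1))
    (3;(1))
    (3;(1,1))
    (4;(1))
    (4;(1))


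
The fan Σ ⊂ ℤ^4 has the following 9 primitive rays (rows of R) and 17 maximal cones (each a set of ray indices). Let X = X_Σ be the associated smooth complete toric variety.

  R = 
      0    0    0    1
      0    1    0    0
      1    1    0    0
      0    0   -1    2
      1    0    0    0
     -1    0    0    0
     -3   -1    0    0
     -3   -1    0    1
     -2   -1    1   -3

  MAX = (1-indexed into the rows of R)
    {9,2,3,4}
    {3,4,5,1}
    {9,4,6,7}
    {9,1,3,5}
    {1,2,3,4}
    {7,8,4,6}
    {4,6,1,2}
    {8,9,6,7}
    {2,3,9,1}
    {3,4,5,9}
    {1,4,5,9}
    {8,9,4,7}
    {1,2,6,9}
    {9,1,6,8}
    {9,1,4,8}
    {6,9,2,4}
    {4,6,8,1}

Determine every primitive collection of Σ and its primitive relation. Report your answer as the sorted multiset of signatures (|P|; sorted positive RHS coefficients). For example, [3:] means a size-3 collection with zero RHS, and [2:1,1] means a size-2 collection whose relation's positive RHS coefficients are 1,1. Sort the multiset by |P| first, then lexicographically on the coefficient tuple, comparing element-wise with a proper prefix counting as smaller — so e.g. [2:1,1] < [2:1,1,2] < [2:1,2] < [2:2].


14 minimal non-faces of Δ(Σ) (on 9 rays):

  {5,6}:  v_{5} + v_{6} = 0 — sig = [2:]
  {1,7}:  v_{1} + v_{7} = v_{8} — sig = [2:1]
  {2,5}:  v_{2} + v_{5} = v_{3} — sig = [2:1]
  {3,6}:  v_{3} + v_{6} = v_{2} — sig = [2:1]
  {5,7}:  v_{5} + v_{7} = v_{1} + v_{4} + v_{9} — sig = [2:1,1,1]
  {5,8}:  v_{5} + v_{8} = 2·v_{1} + v_{4} + v_{9} — sig = [2:1,1,2]
  {3,8}:  v_{3} + v_{8} = v_{1} + 2·v_{6} — sig = [2:1,2]
  {2,8}:  v_{2} + v_{8} = v_{1} + 3·v_{6} — sig = [2:1,3]
  {3,7}:  v_{3} + v_{7} = 2·v_{6} — sig = [2:2]
  {2,7}:  v_{2} + v_{7} = 3·v_{6} — sig = [2:3]
  {1,3,4,9}:  v_{1} + v_{3} + v_{4} + v_{9} = v_{6} — sig = [4:1]
  {1,4,6,9}:  v_{1} + v_{4} + v_{6} + v_{9} = v_{7} — sig = [4:1]
  {1,2,4,9}:  v_{1} + v_{2} + v_{4} + v_{9} = 2·v_{6} — sig = [4:2]
  {4,6,8,9}:  v_{4} + v_{6} + v_{8} + v_{9} = 2·v_{7} — sig = [4:2]

Hence PRS(X_Σ) =
{ [2:],  [2:1] ×3,  [2:1,1,1],  [2:1,1,2],  [2:1,2],  [2:1,3],  [2:2],  [2:3],  [4:1] ×2,  [4:2] ×2 }


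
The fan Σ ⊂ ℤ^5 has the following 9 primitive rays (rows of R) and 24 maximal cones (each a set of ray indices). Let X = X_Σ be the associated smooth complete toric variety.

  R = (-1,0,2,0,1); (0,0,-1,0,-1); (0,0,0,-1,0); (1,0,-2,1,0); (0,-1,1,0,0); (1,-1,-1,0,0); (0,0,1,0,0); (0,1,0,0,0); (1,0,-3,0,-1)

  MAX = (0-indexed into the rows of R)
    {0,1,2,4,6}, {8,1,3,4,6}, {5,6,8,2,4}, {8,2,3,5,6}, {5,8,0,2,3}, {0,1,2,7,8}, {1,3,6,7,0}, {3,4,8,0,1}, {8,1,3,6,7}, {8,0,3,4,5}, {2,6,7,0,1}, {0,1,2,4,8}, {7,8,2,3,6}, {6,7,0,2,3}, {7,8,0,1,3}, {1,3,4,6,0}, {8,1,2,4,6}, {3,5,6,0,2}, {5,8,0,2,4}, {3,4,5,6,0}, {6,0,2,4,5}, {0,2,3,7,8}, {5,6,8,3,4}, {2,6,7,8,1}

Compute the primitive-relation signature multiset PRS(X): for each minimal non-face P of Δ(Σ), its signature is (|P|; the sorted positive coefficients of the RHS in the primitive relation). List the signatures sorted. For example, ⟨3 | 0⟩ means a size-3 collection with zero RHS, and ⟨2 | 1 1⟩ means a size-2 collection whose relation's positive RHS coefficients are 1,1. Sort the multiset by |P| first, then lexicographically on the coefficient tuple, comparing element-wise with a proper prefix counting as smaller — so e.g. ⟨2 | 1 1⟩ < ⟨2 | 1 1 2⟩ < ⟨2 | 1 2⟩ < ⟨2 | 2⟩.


|primitive collections| = 6. Relations:

  P={4,7}:  v_{4} + v_{7} = v_{6} — sig = ⟨2 | 1⟩
  P={1,5}:  v_{1} + v_{5} = v_{4} + v_{8} — sig = ⟨2 | 1 1⟩
  P={5,7}:  v_{5} + v_{7} = v_{2} + v_{3} + v_{6} — sig = ⟨2 | 1 1 1⟩
  P={0,6,8}:  v_{0} + v_{6} + v_{8} = 0 — sig = ⟨3 | 0⟩
  P={1,2,3}:  v_{1} + v_{2} + v_{3} = v_{8} — sig = ⟨3 | 1⟩
  P={2,3,4}:  v_{2} + v_{3} + v_{4} = v_{5} — sig = ⟨3 | 1⟩

so the primitive-relation signature multiset is
[⟨2 | 1⟩, ⟨2 | 1 1⟩, ⟨2 | 1 1 1⟩, ⟨3 | 0⟩, ⟨3 | 1⟩, ⟨3 | 1⟩]


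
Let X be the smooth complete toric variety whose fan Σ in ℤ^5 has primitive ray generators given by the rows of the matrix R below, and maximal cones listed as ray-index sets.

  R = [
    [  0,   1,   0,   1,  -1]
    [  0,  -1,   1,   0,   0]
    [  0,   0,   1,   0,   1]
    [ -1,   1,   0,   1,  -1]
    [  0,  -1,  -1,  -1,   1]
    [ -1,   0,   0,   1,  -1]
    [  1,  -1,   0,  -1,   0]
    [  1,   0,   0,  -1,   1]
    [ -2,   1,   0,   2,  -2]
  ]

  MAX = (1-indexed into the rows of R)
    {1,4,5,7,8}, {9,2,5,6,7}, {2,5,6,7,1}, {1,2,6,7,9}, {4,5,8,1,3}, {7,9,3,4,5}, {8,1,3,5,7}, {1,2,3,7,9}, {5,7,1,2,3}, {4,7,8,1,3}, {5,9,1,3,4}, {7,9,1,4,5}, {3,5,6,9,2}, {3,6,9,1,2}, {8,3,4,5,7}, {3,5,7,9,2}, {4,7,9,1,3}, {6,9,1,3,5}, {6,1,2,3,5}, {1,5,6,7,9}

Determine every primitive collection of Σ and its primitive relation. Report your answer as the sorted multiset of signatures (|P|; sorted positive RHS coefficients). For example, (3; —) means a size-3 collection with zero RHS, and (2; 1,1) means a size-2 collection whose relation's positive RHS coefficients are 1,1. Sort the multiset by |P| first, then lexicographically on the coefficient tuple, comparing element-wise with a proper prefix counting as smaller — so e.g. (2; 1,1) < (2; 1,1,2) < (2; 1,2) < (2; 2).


|primitive collections| = 9. Relations:

  • {6,8}:  v_{6} + v_{8} = 0 ; sig = (2; —)
  • {4,6}:  v_{4} + v_{6} = v_{9} ; sig = (2; 1)
  • {8,9}:  v_{8} + v_{9} = v_{4} ; sig = (2; 1)
  • {2,8}:  v_{2} + v_{8} = v_{3} + v_{7} ; sig = (2; 1,1)
  • {2,4}:  v_{2} + v_{4} = v_{3} + v_{7} + v_{9} ; sig = (2; 1,1,1)
  • {3,6,7}:  v_{3} + v_{6} + v_{7} = v_{2} ; sig = (3; 1)
  • {1,2,5,9}:  v_{1} + v_{2} + v_{5} + v_{9} = 2·v_{6} ; sig = (4; 2)
  • {1,3,4,5,7}:  v_{1} + v_{3} + v_{4} + v_{5} + v_{7} = 0 ; sig = (5; —)
  • {1,3,5,7,9}:  v_{1} + v_{3} + v_{5} + v_{7} + v_{9} = v_{6} ; sig = (5; 1)

so the primitive-relation signature multiset is
    |P|=2: 5 collections, coeffs (), (1), (1), (1,1), (1,1,1)
    |P|=3: 1 collection, coeffs (1)
    |P|=4: 1 collection, coeffs (2)
    |P|=5: 2 collections, coeffs (), (1)


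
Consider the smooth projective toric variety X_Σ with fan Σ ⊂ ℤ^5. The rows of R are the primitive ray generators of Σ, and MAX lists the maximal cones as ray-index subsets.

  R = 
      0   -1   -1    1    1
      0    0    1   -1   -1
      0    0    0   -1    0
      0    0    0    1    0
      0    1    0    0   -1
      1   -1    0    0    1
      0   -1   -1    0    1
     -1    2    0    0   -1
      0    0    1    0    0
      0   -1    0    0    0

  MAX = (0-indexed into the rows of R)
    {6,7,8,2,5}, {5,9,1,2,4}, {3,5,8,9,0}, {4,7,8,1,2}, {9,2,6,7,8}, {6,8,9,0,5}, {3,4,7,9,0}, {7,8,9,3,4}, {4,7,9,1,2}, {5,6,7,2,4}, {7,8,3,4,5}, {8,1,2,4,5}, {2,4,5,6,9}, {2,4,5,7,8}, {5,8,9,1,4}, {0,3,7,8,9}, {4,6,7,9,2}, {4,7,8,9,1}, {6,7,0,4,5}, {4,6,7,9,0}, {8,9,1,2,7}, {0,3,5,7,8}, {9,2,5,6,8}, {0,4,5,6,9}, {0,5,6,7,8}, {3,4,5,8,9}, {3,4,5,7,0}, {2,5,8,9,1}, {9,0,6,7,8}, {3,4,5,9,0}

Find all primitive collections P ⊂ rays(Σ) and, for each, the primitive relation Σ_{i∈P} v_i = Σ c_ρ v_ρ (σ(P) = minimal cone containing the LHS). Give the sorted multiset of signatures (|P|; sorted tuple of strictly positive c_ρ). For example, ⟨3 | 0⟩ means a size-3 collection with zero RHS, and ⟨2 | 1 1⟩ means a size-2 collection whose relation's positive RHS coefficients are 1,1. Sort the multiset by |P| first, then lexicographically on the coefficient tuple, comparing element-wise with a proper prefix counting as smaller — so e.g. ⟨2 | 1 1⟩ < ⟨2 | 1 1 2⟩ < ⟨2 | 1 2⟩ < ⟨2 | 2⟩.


11 collections generate NE(X_Σ); each relation:

  P = {2,3}:  v_{2} + v_{3} = 0 — sig = ⟨2 | 0⟩
  P = {0,1}:  v_{0} + v_{1} = v_{9} — sig = ⟨2 | 1⟩
  P = {0,2}:  v_{0} + v_{2} = v_{6} — sig = ⟨2 | 1⟩
  P = {3,6}:  v_{3} + v_{6} = v_{0} — sig = ⟨2 | 1⟩
  P = {1,6}:  v_{1} + v_{6} = v_{2} + v_{9} — sig = ⟨2 | 1 1⟩
  P = {1,3}:  v_{1} + v_{3} = v_{4} + v_{8} + v_{9} — sig = ⟨2 | 1 1 1⟩
  P = {4,6,8}:  v_{4} + v_{6} + v_{8} = 0 — sig = ⟨3 | 0⟩
  P = {5,7,9}:  v_{5} + v_{7} + v_{9} = 0 — sig = ⟨3 | 0⟩
  P = {0,4,8}:  v_{0} + v_{4} + v_{8} = v_{3} — sig = ⟨3 | 1⟩
  P = {1,5,7}:  v_{1} + v_{5} + v_{7} = v_{2} + v_{4} + v_{8} — sig = ⟨3 | 1 1 1⟩
  P = {2,4,8,9}:  v_{2} + v_{4} + v_{8} + v_{9} = v_{1} — sig = ⟨4 | 1⟩

Sorted signature multiset PRS(X):
{ ⟨2 | 0⟩,  ⟨2 | 1⟩ ×3,  ⟨2 | 1 1⟩,  ⟨2 | 1 1 1⟩,  ⟨3 | 0⟩ ×2,  ⟨3 | 1⟩,  ⟨3 | 1 1 1⟩,  ⟨4 | 1⟩ }


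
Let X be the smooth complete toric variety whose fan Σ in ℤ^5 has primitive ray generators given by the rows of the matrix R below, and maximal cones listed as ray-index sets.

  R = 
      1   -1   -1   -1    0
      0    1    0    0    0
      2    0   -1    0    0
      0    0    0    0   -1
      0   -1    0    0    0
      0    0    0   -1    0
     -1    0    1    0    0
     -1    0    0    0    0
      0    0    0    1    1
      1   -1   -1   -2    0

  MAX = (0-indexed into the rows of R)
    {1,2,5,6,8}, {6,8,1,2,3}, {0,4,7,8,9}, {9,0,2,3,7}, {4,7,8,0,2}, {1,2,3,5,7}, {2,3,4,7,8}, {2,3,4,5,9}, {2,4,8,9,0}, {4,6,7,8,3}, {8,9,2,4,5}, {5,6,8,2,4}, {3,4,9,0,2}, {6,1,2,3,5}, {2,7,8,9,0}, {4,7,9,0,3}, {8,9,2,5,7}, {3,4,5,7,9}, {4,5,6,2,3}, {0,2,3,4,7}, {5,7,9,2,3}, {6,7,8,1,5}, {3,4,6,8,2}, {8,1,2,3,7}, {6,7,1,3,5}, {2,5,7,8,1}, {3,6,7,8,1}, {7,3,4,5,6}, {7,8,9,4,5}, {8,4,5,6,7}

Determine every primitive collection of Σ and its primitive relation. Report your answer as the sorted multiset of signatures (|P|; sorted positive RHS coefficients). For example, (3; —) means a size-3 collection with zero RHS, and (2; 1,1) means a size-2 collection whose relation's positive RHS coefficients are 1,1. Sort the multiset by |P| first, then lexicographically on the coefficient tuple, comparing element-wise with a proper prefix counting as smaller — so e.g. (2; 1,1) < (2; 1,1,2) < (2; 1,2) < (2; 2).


The 12 primitive collections of Σ (r=10, n=5):

  {1,4}:  v_{1} + v_{4} = 0  ⇒ sig = (2; —)
  {0,5}:  v_{0} + v_{5} = v_{9}  ⇒ sig = (2; 1)
  {0,6}:  v_{0} + v_{6} = v_{4} + v_{5}  ⇒ sig = (2; 1,1)
  {0,1}:  v_{0} + v_{1} = v_{2} + v_{5} + v_{7}  ⇒ sig = (2; 1,1,1)
  {1,9}:  v_{1} + v_{9} = v_{2} + 2·v_{5} + v_{7}  ⇒ sig = (2; 1,1,2)
  {6,9}:  v_{6} + v_{9} = v_{4} + 2·v_{5}  ⇒ sig = (2; 1,2)
  {2,6,7}:  v_{2} + v_{6} + v_{7} = 0  ⇒ sig = (3; —)
  {3,5,8}:  v_{3} + v_{5} + v_{8} = 0  ⇒ sig = (3; —)
  {3,8,9}:  v_{3} + v_{8} + v_{9} = v_{0}  ⇒ sig = (3; 1)
  {0,3,8}:  v_{0} + v_{3} + v_{8} = v_{2} + v_{4} + v_{7}  ⇒ sig = (3; 1,1,1)
  {2,4,5,7}:  v_{2} + v_{4} + v_{5} + v_{7} = v_{0}  ⇒ sig = (4; 1)
  {2,4,7,9}:  v_{2} + v_{4} + v_{7} + v_{9} = 2·v_{0}  ⇒ sig = (4; 2)

Hence PRS(X_Σ) =
    (2; —)
    (2; 1)
    (2; 1,1)
    (2; 1,1,1)
    (2; 1,1,2)
    (2; 1,2)
    (3; —)
    (3; —)
    (3; 1)
    (3; 1,1,1)
    (4; 1)
    (4; 2)


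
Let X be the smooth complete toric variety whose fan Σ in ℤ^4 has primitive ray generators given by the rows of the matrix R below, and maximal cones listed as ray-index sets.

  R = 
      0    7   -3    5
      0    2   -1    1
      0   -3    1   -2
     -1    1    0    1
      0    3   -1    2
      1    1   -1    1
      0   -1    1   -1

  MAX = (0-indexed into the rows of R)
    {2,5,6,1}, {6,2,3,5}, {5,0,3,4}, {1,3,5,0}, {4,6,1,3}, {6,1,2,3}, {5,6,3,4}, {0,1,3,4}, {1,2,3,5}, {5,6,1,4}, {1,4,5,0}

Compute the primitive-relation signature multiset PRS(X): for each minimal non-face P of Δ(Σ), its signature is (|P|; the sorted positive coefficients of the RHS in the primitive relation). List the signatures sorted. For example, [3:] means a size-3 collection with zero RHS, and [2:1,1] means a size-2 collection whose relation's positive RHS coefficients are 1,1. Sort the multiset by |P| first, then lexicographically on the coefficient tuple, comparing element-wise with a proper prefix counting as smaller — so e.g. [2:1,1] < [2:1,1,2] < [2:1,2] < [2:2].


Δ(Σ) — 7 vertices, 5 min non-faces:

  {2,4}:  v_{2} + v_{4} = 0 ; sig = [2:]
  {0,2}:  v_{0} + v_{2} = v_{1} + v_{3} + v_{5} ; sig = [2:1,1,1]
  {0,6}:  v_{0} + v_{6} = 2·v_{4} ; sig = [2:2]
  {1,3,4,5}:  v_{1} + v_{3} + v_{4} + v_{5} = v_{0} ; sig = [4:1]
  {1,3,5,6}:  v_{1} + v_{3} + v_{5} + v_{6} = v_{4} ; sig = [4:1]

Sorted signature multiset PRS(X):
[[2:], [2:1,1,1], [2:2], [4:1], [4:1]]


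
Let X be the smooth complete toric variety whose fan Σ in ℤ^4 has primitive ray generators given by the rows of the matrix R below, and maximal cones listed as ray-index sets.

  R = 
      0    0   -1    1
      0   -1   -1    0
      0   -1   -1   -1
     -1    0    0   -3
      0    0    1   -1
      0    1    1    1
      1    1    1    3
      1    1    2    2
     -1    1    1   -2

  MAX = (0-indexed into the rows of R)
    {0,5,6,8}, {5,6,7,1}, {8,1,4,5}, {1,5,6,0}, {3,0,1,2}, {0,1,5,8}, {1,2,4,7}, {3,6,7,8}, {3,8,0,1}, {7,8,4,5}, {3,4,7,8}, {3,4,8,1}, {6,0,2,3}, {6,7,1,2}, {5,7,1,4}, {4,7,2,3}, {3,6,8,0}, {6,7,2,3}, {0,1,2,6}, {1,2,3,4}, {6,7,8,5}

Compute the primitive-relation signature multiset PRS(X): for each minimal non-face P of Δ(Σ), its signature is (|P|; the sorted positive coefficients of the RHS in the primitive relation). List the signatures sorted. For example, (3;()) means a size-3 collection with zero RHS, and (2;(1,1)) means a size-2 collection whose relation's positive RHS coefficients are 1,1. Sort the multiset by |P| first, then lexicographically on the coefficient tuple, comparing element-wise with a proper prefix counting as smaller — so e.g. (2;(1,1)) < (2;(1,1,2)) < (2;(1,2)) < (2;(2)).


10 collections generate NE(X_Σ); each relation:

  P = {0,4}:  v_{0} + v_{4} = 0 ; sig = (2;())
  P = {2,5}:  v_{2} + v_{5} = 0 ; sig = (2;())
  P = {0,7}:  v_{0} + v_{7} = v_{6} ; sig = (2;(1))
  P = {2,8}:  v_{2} + v_{8} = v_{3} ; sig = (2;(1))
  P = {3,5}:  v_{3} + v_{5} = v_{8} ; sig = (2;(1))
  P = {4,6}:  v_{4} + v_{6} = v_{7} ; sig = (2;(1))
  P = {1,3,6}:  v_{1} + v_{3} + v_{6} = 0 ; sig = (3;())
  P = {1,3,7}:  v_{1} + v_{3} + v_{7} = v_{4} ; sig = (3;(1))
  P = {1,6,8}:  v_{1} + v_{6} + v_{8} = v_{5} ; sig = (3;(1))
  P = {1,7,8}:  v_{1} + v_{7} + v_{8} = v_{4} + v_{5} ; sig = (3;(1,1))

Hence PRS(X_Σ) =
{ (2;()) ×2,  (2;(1)) ×4,  (3;()),  (3;(1)) ×2,  (3;(1,1)) }


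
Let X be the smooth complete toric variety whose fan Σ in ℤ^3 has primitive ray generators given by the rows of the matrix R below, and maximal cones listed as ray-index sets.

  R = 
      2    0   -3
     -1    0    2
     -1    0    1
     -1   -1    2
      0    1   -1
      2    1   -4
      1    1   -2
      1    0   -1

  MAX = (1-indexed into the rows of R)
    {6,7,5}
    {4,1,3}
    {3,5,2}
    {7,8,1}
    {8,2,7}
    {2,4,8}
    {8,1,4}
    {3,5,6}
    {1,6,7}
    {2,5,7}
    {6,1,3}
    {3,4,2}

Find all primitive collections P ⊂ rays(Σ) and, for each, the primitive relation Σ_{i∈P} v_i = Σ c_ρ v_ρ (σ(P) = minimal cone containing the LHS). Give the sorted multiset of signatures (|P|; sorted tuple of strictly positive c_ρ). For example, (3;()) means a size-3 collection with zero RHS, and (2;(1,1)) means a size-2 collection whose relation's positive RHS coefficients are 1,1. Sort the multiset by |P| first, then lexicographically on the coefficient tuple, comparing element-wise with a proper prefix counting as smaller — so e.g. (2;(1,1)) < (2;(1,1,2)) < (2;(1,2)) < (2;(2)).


Σ has 10 primitive collections:

  • {3,8}:  v_{3} + v_{8} = 0  ⇒ sig = (2;())
  • {4,7}:  v_{4} + v_{7} = 0  ⇒ sig = (2;())
  • {1,2}:  v_{1} + v_{2} = v_{8}  ⇒ sig = (2;(1))
  • {1,5}:  v_{1} + v_{5} = v_{6}  ⇒ sig = (2;(1))
  • {2,6}:  v_{2} + v_{6} = v_{7}  ⇒ sig = (2;(1))
  • {3,7}:  v_{3} + v_{7} = v_{5}  ⇒ sig = (2;(1))
  • {4,5}:  v_{4} + v_{5} = v_{3}  ⇒ sig = (2;(1))
  • {5,8}:  v_{5} + v_{8} = v_{7}  ⇒ sig = (2;(1))
  • {4,6}:  v_{4} + v_{6} = v_{1} + v_{3}  ⇒ sig = (2;(1,1))
  • {6,8}:  v_{6} + v_{8} = v_{1} + v_{7}  ⇒ sig = (2;(1,1))

Sorted signature multiset PRS(X):
[(2;()), (2;()), (2;(1)), (2;(1)), (2;(1)), (2;(1)), (2;(1)), (2;(1)), (2;(1,1)), (2;(1,1))]


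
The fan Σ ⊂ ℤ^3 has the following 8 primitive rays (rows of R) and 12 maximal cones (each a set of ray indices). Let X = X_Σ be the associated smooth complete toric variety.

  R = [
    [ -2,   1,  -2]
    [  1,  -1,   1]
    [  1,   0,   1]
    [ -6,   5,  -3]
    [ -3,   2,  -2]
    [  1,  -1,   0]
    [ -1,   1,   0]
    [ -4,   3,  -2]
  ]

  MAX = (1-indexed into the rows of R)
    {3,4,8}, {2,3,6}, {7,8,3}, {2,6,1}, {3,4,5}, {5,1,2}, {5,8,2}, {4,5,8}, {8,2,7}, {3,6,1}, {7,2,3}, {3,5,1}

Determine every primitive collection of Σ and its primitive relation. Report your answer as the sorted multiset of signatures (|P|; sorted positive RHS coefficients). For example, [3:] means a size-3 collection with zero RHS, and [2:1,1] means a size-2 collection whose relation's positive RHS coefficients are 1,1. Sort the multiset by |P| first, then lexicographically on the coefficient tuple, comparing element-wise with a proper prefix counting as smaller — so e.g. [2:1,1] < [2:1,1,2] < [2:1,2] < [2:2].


14 collections generate NE(X_Σ); each relation:

  P = {6,7}:  v_{6} + v_{7} = 0  so sig = [2:]
  P = {1,7}:  v_{1} + v_{7} = v_{5}  so sig = [2:1]
  P = {5,6}:  v_{5} + v_{6} = v_{1}  so sig = [2:1]
  P = {5,7}:  v_{5} + v_{7} = v_{8}  so sig = [2:1]
  P = {6,8}:  v_{6} + v_{8} = v_{5}  so sig = [2:1]
  P = {2,4}:  v_{2} + v_{4} = v_{7} + v_{8}  so sig = [2:1,1]
  P = {4,6}:  v_{4} + v_{6} = v_{3} + 2·v_{5}  so sig = [2:1,2]
  P = {4,7}:  v_{4} + v_{7} = v_{3} + 2·v_{8}  so sig = [2:1,2]
  P = {1,4}:  v_{1} + v_{4} = v_{3} + 3·v_{5}  so sig = [2:1,3]
  P = {1,8}:  v_{1} + v_{8} = 2·v_{5}  so sig = [2:2]
  P = {1,2,3}:  v_{1} + v_{2} + v_{3} = 0  so sig = [3:]
  P = {2,3,5}:  v_{2} + v_{3} + v_{5} = v_{7}  so sig = [3:1]
  P = {3,5,8}:  v_{3} + v_{5} + v_{8} = v_{4}  so sig = [3:1]
  P = {2,3,8}:  v_{2} + v_{3} + v_{8} = 2·v_{7}  so sig = [3:2]

Signatures (|P|; sorted positive RHS coefficients), sorted:
    [2:]
    [2:1]
    [2:1]
    [2:1]
    [2:1]
    [2:1,1]
    [2:1,2]
    [2:1,2]
    [2:1,3]
    [2:2]
    [3:]
    [3:1]
    [3:1]
    [3:2]


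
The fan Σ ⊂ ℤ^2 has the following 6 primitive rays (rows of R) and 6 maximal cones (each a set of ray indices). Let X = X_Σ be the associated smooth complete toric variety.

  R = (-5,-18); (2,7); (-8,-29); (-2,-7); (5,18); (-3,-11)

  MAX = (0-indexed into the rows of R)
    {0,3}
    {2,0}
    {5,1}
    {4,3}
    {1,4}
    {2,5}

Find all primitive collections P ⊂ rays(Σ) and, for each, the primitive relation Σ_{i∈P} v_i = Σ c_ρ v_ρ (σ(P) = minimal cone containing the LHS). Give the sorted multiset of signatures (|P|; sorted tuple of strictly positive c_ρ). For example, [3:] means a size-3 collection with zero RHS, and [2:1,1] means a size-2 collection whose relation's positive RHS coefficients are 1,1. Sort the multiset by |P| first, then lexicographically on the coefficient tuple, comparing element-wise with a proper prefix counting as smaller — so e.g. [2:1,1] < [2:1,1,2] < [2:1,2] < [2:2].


9 minimal non-faces of Δ(Σ) (on 6 rays):

  {0,4}:  v_{0} + v_{4} = 0  ⇒ sig = [2:]
  {1,3}:  v_{1} + v_{3} = 0  ⇒ sig = [2:]
  {0,1}:  v_{0} + v_{1} = v_{5}  ⇒ sig = [2:1]
  {0,5}:  v_{0} + v_{5} = v_{2}  ⇒ sig = [2:1]
  {2,4}:  v_{2} + v_{4} = v_{5}  ⇒ sig = [2:1]
  {3,5}:  v_{3} + v_{5} = v_{0}  ⇒ sig = [2:1]
  {4,5}:  v_{4} + v_{5} = v_{1}  ⇒ sig = [2:1]
  {1,2}:  v_{1} + v_{2} = 2·v_{5}  ⇒ sig = [2:2]
  {2,3}:  v_{2} + v_{3} = 2·v_{0}  ⇒ sig = [2:2]

Hence PRS(X_Σ) =
{ [2:] ×2,  [2:1] ×5,  [2:2] ×2 }


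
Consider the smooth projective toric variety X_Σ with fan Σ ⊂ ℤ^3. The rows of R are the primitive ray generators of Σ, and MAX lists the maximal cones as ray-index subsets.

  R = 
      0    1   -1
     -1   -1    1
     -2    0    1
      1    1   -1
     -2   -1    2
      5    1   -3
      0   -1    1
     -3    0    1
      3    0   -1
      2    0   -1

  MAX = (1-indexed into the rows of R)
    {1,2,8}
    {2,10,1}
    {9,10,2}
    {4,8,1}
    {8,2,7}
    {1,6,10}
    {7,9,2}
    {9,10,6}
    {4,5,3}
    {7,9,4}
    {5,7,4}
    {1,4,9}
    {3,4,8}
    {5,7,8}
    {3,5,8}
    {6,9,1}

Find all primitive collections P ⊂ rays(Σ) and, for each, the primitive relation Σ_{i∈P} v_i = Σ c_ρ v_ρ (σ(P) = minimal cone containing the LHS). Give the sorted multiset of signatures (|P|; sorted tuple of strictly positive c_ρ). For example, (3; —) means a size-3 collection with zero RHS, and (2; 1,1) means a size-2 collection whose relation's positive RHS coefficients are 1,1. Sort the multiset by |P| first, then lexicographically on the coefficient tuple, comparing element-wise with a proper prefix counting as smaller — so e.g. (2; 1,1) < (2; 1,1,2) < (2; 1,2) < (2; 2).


25 minimal non-faces of Δ(Σ) (on 10 rays):

  P={1,7}:  v_{1} + v_{7} = 0  →  sig = (2; —)
  P={2,4}:  v_{2} + v_{4} = 0  →  sig = (2; —)
  P={3,10}:  v_{3} + v_{10} = 0  →  sig = (2; —)
  P={8,9}:  v_{8} + v_{9} = 0  →  sig = (2; —)
  P={1,5}:  v_{1} + v_{5} = v_{3}  →  sig = (2; 1)
  P={3,7}:  v_{3} + v_{7} = v_{5}  →  sig = (2; 1)
  P={5,6}:  v_{5} + v_{6} = v_{9}  →  sig = (2; 1)
  P={5,10}:  v_{5} + v_{10} = v_{7}  →  sig = (2; 1)
  P={1,3}:  v_{1} + v_{3} = v_{4} + v_{8}  →  sig = (2; 1,1)
  P={2,3}:  v_{2} + v_{3} = v_{7} + v_{8}  →  sig = (2; 1,1)
  P={3,6}:  v_{3} + v_{6} = v_{1} + v_{9}  →  sig = (2; 1,1)
  P={3,9}:  v_{3} + v_{9} = v_{4} + v_{7}  →  sig = (2; 1,1)
  P={4,10}:  v_{4} + v_{10} = v_{1} + v_{9}  →  sig = (2; 1,1)
  P={6,7}:  v_{6} + v_{7} = v_{9} + v_{10}  →  sig = (2; 1,1)
  P={6,8}:  v_{6} + v_{8} = v_{1} + v_{10}  →  sig = (2; 1,1)
  P={7,10}:  v_{7} + v_{10} = v_{2} + v_{9}  →  sig = (2; 1,1)
  P={8,10}:  v_{8} + v_{10} = v_{1} + v_{2}  →  sig = (2; 1,1)
  P={2,5}:  v_{2} + v_{5} = 2·v_{7} + v_{8}  →  sig = (2; 1,2)
  P={5,9}:  v_{5} + v_{9} = v_{4} + 2·v_{7}  →  sig = (2; 1,2)
  P={2,6}:  v_{2} + v_{6} = 2·v_{10}  →  sig = (2; 2)
  P={4,6}:  v_{4} + v_{6} = 2·v_{1} + 2·v_{9}  →  sig = (2; 2,2)
  P={1,2,9}:  v_{1} + v_{2} + v_{9} = v_{10}  →  sig = (3; 1)
  P={1,9,10}:  v_{1} + v_{9} + v_{10} = v_{6}  →  sig = (3; 1)
  P={4,7,8}:  v_{4} + v_{7} + v_{8} = v_{3}  →  sig = (3; 1)
  P={4,5,8}:  v_{4} + v_{5} + v_{8} = 2·v_{3}  →  sig = (3; 2)

Sorted signature multiset PRS(X):
    |P|=2: 21 collections, coeffs (), (), (), (), (1), (1), (1), (1), (1,1), (1,1), (1,1), (1,1), (1,1), (1,1), (1,1), (1,1), (1,1), (1,2), (1,2), (2), (2,2)
    |P|=3: 4 collections, coeffs (1), (1), (1), (2)


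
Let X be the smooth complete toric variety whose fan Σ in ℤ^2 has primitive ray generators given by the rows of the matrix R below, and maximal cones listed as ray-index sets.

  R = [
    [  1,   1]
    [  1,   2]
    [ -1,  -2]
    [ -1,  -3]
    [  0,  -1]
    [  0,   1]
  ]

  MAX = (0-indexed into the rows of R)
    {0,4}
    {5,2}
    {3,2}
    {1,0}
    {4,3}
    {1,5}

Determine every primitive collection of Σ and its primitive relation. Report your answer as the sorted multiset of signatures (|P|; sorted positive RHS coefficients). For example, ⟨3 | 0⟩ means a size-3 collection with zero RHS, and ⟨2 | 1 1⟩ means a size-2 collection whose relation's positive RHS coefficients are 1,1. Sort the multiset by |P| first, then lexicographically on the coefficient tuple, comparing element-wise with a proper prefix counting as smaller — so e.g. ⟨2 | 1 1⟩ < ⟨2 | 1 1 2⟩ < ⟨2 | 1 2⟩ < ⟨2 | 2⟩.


|primitive collections| = 9. Relations:

  P={1,2}:  v_{1} + v_{2} = 0  so sig = ⟨2 | 0⟩
  P={4,5}:  v_{4} + v_{5} = 0  so sig = ⟨2 | 0⟩
  P={0,2}:  v_{0} + v_{2} = v_{4}  so sig = ⟨2 | 1⟩
  P={0,5}:  v_{0} + v_{5} = v_{1}  so sig = ⟨2 | 1⟩
  P={1,3}:  v_{1} + v_{3} = v_{4}  so sig = ⟨2 | 1⟩
  P={1,4}:  v_{1} + v_{4} = v_{0}  so sig = ⟨2 | 1⟩
  P={2,4}:  v_{2} + v_{4} = v_{3}  so sig = ⟨2 | 1⟩
  P={3,5}:  v_{3} + v_{5} = v_{2}  so sig = ⟨2 | 1⟩
  P={0,3}:  v_{0} + v_{3} = 2·v_{4}  so sig = ⟨2 | 2⟩

Hence PRS(X_Σ) =
    ⟨2 | 0⟩
    ⟨2 | 0⟩
    ⟨2 | 1⟩
    ⟨2 | 1⟩
    ⟨2 | 1⟩
    ⟨2 | 1⟩
    ⟨2 | 1⟩
    ⟨2 | 1⟩
    ⟨2 | 2⟩


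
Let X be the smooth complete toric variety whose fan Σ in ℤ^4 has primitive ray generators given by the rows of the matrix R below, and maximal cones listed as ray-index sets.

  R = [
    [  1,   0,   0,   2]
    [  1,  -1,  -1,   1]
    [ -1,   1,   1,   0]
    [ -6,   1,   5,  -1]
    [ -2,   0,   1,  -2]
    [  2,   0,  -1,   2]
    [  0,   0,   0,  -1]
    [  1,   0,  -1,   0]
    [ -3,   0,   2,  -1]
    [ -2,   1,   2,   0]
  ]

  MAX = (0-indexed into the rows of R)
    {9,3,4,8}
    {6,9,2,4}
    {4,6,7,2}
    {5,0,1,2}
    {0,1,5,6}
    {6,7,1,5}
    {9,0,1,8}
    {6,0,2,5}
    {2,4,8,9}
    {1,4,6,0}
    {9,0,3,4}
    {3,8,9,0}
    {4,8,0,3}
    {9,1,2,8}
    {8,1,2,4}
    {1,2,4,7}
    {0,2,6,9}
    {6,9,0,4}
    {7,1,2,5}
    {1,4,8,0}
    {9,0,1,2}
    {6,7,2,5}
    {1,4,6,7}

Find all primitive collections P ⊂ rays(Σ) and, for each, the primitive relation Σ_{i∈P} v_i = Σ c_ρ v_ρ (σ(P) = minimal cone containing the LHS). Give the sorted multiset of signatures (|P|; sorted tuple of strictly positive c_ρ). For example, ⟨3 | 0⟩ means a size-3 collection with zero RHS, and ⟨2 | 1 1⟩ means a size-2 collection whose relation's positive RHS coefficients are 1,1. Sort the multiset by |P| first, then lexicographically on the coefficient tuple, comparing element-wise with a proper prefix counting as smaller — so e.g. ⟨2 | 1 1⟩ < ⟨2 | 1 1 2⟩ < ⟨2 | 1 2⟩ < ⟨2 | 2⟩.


Minimal non-faces — 18 found among 10 rays, 23 max cones:

  P={4,5}:  v_{4} + v_{5} = 0  ⟹  sig = ⟨2 | 0⟩
  P={0,7}:  v_{0} + v_{7} = v_{5}  ⟹  sig = ⟨2 | 1⟩
  P={7,9}:  v_{7} + v_{9} = v_{2}  ⟹  sig = ⟨2 | 1⟩
  P={3,7}:  v_{3} + v_{7} = v_{8} + v_{9}  ⟹  sig = ⟨2 | 1 1⟩
  P={5,8}:  v_{5} + v_{8} = v_{1} + v_{9}  ⟹  sig = ⟨2 | 1 1⟩
  P={5,9}:  v_{5} + v_{9} = v_{0} + v_{2}  ⟹  sig = ⟨2 | 1 1⟩
  P={3,5}:  v_{3} + v_{5} = v_{0} + v_{8} + v_{9}  ⟹  sig = ⟨2 | 1 1 1⟩
  P={7,8}:  v_{7} + v_{8} = v_{1} + v_{2} + v_{4}  ⟹  sig = ⟨2 | 1 1 1⟩
  P={1,3}:  v_{1} + v_{3} = v_{0} + 2·v_{8}  ⟹  sig = ⟨2 | 1 2⟩
  P={2,3}:  v_{2} + v_{3} = v_{8} + 2·v_{9}  ⟹  sig = ⟨2 | 1 2⟩
  P={6,8}:  v_{6} + v_{8} = v_{0} + 2·v_{4}  ⟹  sig = ⟨2 | 1 2⟩
  P={3,6}:  v_{3} + v_{6} = 2·v_{0} + 3·v_{4} + v_{9}  ⟹  sig = ⟨2 | 1 2 3⟩
  P={1,2,6}:  v_{1} + v_{2} + v_{6} = 0  ⟹  sig = ⟨3 | 0⟩
  P={0,2,4}:  v_{0} + v_{2} + v_{4} = v_{9}  ⟹  sig = ⟨3 | 1⟩
  P={1,4,9}:  v_{1} + v_{4} + v_{9} = v_{8}  ⟹  sig = ⟨3 | 1⟩
  P={1,6,9}:  v_{1} + v_{6} + v_{9} = v_{0} + v_{4}  ⟹  sig = ⟨3 | 1 1⟩
  P={0,2,8}:  v_{0} + v_{2} + v_{8} = v_{1} + 2·v_{9}  ⟹  sig = ⟨3 | 1 2⟩
  P={0,4,8,9}:  v_{0} + v_{4} + v_{8} + v_{9} = v_{3}  ⟹  sig = ⟨4 | 1⟩

Hence PRS(X_Σ) =
    ⟨2 | 0⟩
    ⟨2 | 1⟩
    ⟨2 | 1⟩
    ⟨2 | 1 1⟩
    ⟨2 | 1 1⟩
    ⟨2 | 1 1⟩
    ⟨2 | 1 1 1⟩
    ⟨2 | 1 1 1⟩
    ⟨2 | 1 2⟩
    ⟨2 | 1 2⟩
    ⟨2 | 1 2⟩
    ⟨2 | 1 2 3⟩
    ⟨3 | 0⟩
    ⟨3 | 1⟩
    ⟨3 | 1⟩
    ⟨3 | 1 1⟩
    ⟨3 | 1 2⟩
    ⟨4 | 1⟩


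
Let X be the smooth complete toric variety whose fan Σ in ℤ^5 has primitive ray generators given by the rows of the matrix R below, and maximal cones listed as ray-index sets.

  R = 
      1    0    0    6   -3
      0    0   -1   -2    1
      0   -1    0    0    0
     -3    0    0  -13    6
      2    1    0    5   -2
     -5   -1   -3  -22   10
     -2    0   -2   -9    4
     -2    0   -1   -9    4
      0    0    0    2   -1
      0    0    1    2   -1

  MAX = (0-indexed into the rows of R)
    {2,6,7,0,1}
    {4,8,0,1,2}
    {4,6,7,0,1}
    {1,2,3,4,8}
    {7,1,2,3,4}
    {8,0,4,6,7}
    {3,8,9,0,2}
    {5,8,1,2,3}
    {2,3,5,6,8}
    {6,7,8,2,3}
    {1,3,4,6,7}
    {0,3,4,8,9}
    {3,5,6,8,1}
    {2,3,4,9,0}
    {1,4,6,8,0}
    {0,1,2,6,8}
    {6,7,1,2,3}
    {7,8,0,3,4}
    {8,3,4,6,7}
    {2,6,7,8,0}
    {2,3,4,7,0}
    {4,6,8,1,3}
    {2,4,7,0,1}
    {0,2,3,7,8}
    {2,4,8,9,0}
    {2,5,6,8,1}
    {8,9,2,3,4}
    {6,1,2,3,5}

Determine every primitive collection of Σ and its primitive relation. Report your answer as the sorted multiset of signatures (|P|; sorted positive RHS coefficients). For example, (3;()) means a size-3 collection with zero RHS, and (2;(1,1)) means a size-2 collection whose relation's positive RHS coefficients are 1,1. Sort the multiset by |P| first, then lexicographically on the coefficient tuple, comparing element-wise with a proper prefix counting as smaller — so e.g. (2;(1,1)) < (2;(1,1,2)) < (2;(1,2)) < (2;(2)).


The 14 primitive collections of Σ (r=10, n=5):

  • {1,9}:  v_{1} + v_{9} = 0  ⟹  sig = (2;())
  • {6,9}:  v_{6} + v_{9} = v_{7} + v_{8}  ⟹  sig = (2;(1,1))
  • {7,9}:  v_{7} + v_{9} = v_{0} + v_{3}  ⟹  sig = (2;(1,1))
  • {0,5}:  v_{0} + v_{5} = v_{2} + v_{6} + v_{7} + v_{8}  ⟹  sig = (2;(1,1,1,1))
  • {5,9}:  v_{5} + v_{9} = v_{2} + v_{3} + v_{6} + v_{8}  ⟹  sig = (2;(1,1,1,1))
  • {5,7}:  v_{5} + v_{7} = v_{2} + v_{3} + 2·v_{6}  ⟹  sig = (2;(1,1,2))
  • {4,5}:  v_{4} + v_{5} = 3·v_{1} + v_{3} + v_{8}  ⟹  sig = (2;(1,1,3))
  • {0,1,3}:  v_{0} + v_{1} + v_{3} = v_{7}  ⟹  sig = (3;(1))
  • {1,7,8}:  v_{1} + v_{7} + v_{8} = v_{6}  ⟹  sig = (3;(1))
  • {0,3,6}:  v_{0} + v_{3} + v_{6} = 2·v_{7} + v_{8}  ⟹  sig = (3;(1,2))
  • {2,4,6}:  v_{2} + v_{4} + v_{6} = 2·v_{1}  ⟹  sig = (3;(2))
  • {2,4,7,8}:  v_{2} + v_{4} + v_{7} + v_{8} = v_{1}  ⟹  sig = (4;(1))
  • {0,2,3,4,8}:  v_{0} + v_{2} + v_{3} + v_{4} + v_{8} = 0  ⟹  sig = (5;())
  • {1,2,3,6,8}:  v_{1} + v_{2} + v_{3} + v_{6} + v_{8} = v_{5}  ⟹  sig = (5;(1))

Sorted signature multiset PRS(X):
{ (2;()),  (2;(1,1)) ×2,  (2;(1,1,1,1)) ×2,  (2;(1,1,2)),  (2;(1,1,3)),  (3;(1)) ×2,  (3;(1,2)),  (3;(2)),  (4;(1)),  (5;()),  (5;(1)) }
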